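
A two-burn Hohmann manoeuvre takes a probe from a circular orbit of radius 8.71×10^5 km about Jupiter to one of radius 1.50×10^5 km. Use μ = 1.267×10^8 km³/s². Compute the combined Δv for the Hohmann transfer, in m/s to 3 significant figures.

Semi-major axis of the transfer orbit: a_t = (8.710×10^5 + 1.500×10^5)/2 = 5.105×10^5 km.
At r₁ the circular-orbit speed is v₁ = √(μ/r₁) = 12.061 km/s.
Transfer-orbit speed at r₁ (vis-viva equation): v_a = √[μ(2/r₁ − 1/a_t)] = 6.5377 km/s.
First burn Δv₁ = |v_a − v₁| = 5.523 km/s.
At r₂, v₂ = √(μ/r₂) = 29.063 km/s.
Transfer-orbit speed at r₂: v_p = √[μ(2/r₂ − 1/a_t)] = 37.962 km/s.
Second burn Δv₂ = |v₂ − v_p| = 8.899 km/s.
Δv = Δv₁ + Δv₂ = 5.523 + 8.899 = 14.42 km/s.

Δv = 14400 m/s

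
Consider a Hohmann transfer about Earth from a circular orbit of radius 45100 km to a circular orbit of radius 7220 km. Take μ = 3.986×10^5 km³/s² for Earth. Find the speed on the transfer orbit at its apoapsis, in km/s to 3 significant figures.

Semi-major axis of the transfer orbit: a_t = (45100 + 7220)/2 = 26160 km.
The apoapsis of the transfer ellipse is at r = 45100 km.
From the vis-viva equation, v = √[μ(2/r − 1/a_t)] = 1.562 km/s.

v = 1.56 km/s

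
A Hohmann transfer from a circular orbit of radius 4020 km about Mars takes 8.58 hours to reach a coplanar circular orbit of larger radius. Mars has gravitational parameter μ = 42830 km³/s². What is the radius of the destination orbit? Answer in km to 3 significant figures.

Transfer time t = 8.58 hours = 30888 s, and t = π√(a_t³/μ).
So a_t = (μ t²/π²)^(1/3) = (42830 × (30888)² / π²)^(1/3) = 16057 km.
Since a_t = (r₁ + r₂)/2, r₂ = 2a_t − r₁ = 2×16057 − 4020 = 28094 km.

r₂ = 28100 km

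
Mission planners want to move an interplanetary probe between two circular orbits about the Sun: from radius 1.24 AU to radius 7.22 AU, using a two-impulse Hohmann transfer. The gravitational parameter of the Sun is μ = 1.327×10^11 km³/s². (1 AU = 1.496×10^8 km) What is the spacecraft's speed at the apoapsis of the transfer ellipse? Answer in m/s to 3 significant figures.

In km: r₁ = 1.24 × 1.496×10^8 = 1.85504×10^8 km; r₂ = 7.22 × 1.496×10^8 = 1.080112×10^9 km.
Transfer-ellipse semi-major axis a_t = (r₁ + r₂)/2 = (1.85504×10^8 + 1.080112×10^9)/2 = 6.32808×10^8 km.
The apoapsis of the transfer ellipse is at r = 1.080112×10^9 km.
From the vis-viva equation, v = √[μ(2/r − 1/a_t)] = 6.001 km/s.

v = 6000 m/s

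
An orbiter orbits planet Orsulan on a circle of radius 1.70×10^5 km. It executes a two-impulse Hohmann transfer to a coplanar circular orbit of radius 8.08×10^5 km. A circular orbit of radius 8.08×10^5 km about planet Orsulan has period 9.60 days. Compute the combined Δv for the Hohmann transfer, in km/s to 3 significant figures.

Δv = 6.32 km/s

From Kepler's third law T² = 4π²r³/μ at r = 8.08×10^5 km, T = 9.60 days = 9.60 × 86400 s = 8.2944×10^5 s: μ = 4π²r³/T² = 3.02708×10^7 km³/s².
Transfer-ellipse semi-major axis a_t = (r₁ + r₂)/2 = (1.700×10^5 + 8.080×10^5)/2 = 4.890×10^5 km.
Circular speed at r₁: v₁ = √(μ/r₁) = √(3.02708×10^7/1.700×10^5) = 13.344 km/s.
Transfer-orbit speed at r₁ (v² = μ(2/r − 1/a)): v_p = √[μ(2/r₁ − 1/a_t)] = 17.153 km/s.
First burn Δv₁ = |v_p − v₁| = 3.809 km/s.
Circular speed at r₂: v₂ = √(μ/r₂) = 6.121 km/s.
Transfer-orbit speed at r₂: v_a = √[μ(2/r₂ − 1/a_t)] = 3.609 km/s.
Second burn Δv₂ = |v₂ − v_a| = 2.512 km/s.
Δv = Δv₁ + Δv₂ = 3.809 + 2.512 = 6.321 km/s.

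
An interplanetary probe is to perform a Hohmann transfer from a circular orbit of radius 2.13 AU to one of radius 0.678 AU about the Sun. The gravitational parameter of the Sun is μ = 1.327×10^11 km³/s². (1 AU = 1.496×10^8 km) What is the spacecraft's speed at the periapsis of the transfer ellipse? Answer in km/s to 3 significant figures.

v = 44.6 km/s

In km: r₁ = 2.13 × 1.496×10^8 = 3.18648×10^8 km; r₂ = 0.678 × 1.496×10^8 = 1.014288×10^8 km.
Semi-major axis of the transfer orbit: a_t = (3.18648×10^8 + 1.014288×10^8)/2 = 2.100384×10^8 km.
At periapsis, r = 1.014288×10^8 km.
From the vis-viva equation, v = √[μ(2/r − 1/a_t)] = 44.55 km/s.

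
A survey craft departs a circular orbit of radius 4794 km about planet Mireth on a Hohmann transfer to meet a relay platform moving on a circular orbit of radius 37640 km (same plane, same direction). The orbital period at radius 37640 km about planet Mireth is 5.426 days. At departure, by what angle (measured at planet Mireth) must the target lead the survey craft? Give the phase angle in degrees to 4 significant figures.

φ = 103.8°

From Kepler's third law T² = 4π²r³/μ at r = 37640 km, T = 5.426 days = 5.426 × 86400 s = 4.688064×10^5 s: μ = 4π²r³/T² = 9579.03 km³/s².
The Hohmann ellipse has a_t = (r₁ + r₂)/2 = 21217 km.
The half-period of the transfer ellipse is t = π√(a_t³/μ) = 99200.8 s.
Target angular speed ω₂ = √(μ/r₂³) = 1.34025×10^-5 rad/s.
Angle swept by the target during transfer: ω₂·t = 1.32954 rad = 76.18°.
The survey craft traverses 180° on the transfer ellipse, so the target must lead by 180° − 76.18° = 103.8°.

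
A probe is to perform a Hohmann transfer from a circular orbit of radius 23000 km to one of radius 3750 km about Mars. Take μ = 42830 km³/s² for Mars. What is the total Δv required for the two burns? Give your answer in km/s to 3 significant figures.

Transfer-ellipse semi-major axis a_t = (r₁ + r₂)/2 = (23000 + 3750)/2 = 13375 km.
Circular speed at r₁: v₁ = √(μ/r₁) = √(42830/23000) = 1.3646 km/s.
On the transfer ellipse at r₁, vis-viva gives v_a = √[μ(2/r₁ − 1/a_t)] = 0.72257 km/s.
First burn Δv₁ = |v_a − v₁| = 0.6420 km/s.
At r₂, v₂ = √(μ/r₂) = 3.380 km/s.
Transfer-orbit speed at r₂: v_p = √[μ(2/r₂ − 1/a_t)] = 4.432 km/s.
Second burn Δv₂ = |v₂ − v_p| = 1.052 km/s.
Total Δv = Δv₁ + Δv₂ = 1.694 km/s.

Δv = 1.69 km/s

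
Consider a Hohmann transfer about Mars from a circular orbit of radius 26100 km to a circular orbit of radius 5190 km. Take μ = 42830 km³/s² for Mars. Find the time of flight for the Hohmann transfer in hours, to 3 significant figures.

Semi-major axis of the transfer orbit: a_t = (26100 + 5190)/2 = 15645 km.
By Kepler's third law the transfer-orbit period is T = 2π√(a_t³/μ), so t = T/2 = 29710 s.
Converting: 29710 s ÷ 3600 s/hour = 8.25 hours.

t = 8.25 hours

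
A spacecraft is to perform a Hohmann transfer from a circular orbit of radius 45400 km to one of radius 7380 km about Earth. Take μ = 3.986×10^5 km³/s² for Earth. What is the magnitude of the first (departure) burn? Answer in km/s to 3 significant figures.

Δv₁ = 1.40 km/s

Semi-major axis of the transfer orbit: a_t = (45400 + 7380)/2 = 26390 km.
Circular speed at r = 45400 km: v_c = √(μ/r) = 2.963 km/s.
Vis-viva on the transfer ellipse at r = 45400 km gives v_t = √[μ(2/r − 1/a_t)] = 1.567 km/s.
Δv₁ = |v_t − v_c| = |1.567 − 2.963| = 1.396 km/s.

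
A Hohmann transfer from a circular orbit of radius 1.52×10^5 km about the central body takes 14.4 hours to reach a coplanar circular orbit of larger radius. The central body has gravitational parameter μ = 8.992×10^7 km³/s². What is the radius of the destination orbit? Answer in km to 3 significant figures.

Transfer time t = 14.4 hours = 51840 s, and t = π√(a_t³/μ).
So a_t = (μ t²/π²)^(1/3) = (8.992×10^7 × (51840)² / π²)^(1/3) = 2.9038×10^5 km.
Since a_t = (r₁ + r₂)/2, r₂ = 2a_t − r₁ = 2×2.9038×10^5 − 1.520×10^5 = 4.2876×10^5 km.

r₂ = 4.29×10^5 km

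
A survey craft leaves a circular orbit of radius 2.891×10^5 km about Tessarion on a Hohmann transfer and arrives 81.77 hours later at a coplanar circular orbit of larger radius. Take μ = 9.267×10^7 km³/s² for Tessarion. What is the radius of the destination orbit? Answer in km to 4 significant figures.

r₂ = 1.578×10^6 km

Transfer time t = 81.77 hours = 2.94372×10^5 s, and t = π√(a_t³/μ).
So a_t = (μ t²/π²)^(1/3) = (9.267×10^7 × (2.94372×10^5)² / π²)^(1/3) = 9.3356×10^5 km.
Since a_t = (r₁ + r₂)/2, r₂ = 2a_t − r₁ = 2×9.3356×10^5 − 2.891×10^5 = 1.57802×10^6 km.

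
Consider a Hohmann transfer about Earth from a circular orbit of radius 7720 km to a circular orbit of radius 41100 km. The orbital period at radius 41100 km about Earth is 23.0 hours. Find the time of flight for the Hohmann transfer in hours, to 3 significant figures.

From Kepler's third law T² = 4π²r³/μ at r = 41100 km, T = 23.0 hours = 23.0 × 3600 s = 82800 s: μ = 4π²r³/T² = 3.99783×10^5 km³/s².
The Hohmann ellipse has a_t = (r₁ + r₂)/2 = 24410 km.
Transfer time t = π√(a_t³/μ) = π√((24410)³ / 3.99783×10^5) = 18950 s.
Converting: 18950 s ÷ 3600 s/hour = 5.26 hours.

t = 5.26 hours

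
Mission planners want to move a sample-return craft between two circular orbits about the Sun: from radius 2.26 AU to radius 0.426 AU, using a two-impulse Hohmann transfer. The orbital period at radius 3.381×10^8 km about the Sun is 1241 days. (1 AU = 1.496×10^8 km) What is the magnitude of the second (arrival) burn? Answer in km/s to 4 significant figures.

Δv₂ = 13.56 km/s

From Kepler's third law T² = 4π²r³/μ at r = 3.381×10^8 km, T = 1241 days = 1241 × 86400 s = 1.072224×10^8 s: μ = 4π²r³/T² = 1.32716×10^11 km³/s².
In km: r₁ = 2.26 × 1.496×10^8 = 3.38096×10^8 km; r₂ = 0.426 × 1.496×10^8 = 6.37296×10^7 km.
Semi-major axis of the transfer orbit: a_t = (3.38096×10^8 + 6.37296×10^7)/2 = 2.009128×10^8 km.
On the circular orbit at r = 6.37296×10^7 km, v_c = √(μ/r) = 45.634 km/s.
Vis-viva on the transfer ellipse at r = 6.37296×10^7 km gives v_t = √[μ(2/r − 1/a_t)] = 59.198 km/s.
Δv₂ = |v_t − v_c| = |59.198 − 45.634| = 13.56 km/s.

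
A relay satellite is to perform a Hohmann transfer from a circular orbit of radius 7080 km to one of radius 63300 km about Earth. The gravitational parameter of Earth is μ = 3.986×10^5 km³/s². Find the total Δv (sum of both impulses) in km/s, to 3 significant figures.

Δv = 3.94 km/s

Transfer-ellipse semi-major axis a_t = (r₁ + r₂)/2 = (7080 + 63300)/2 = 35190 km.
Circular speed at r₁: v₁ = √(μ/r₁) = √(3.986×10^5/7080) = 7.5033 km/s.
On the transfer ellipse at r₁, vis-viva equation gives v_p = √[μ(2/r₁ − 1/a_t)] = 10.063 km/s.
First burn Δv₁ = |v_p − v₁| = 2.560 km/s.
At r₂, v₂ = √(μ/r₂) = 2.5094 km/s.
Transfer-orbit speed at r₂: v_a = √[μ(2/r₂ − 1/a_t)] = 1.1256 km/s.
Second burn Δv₂ = |v₂ − v_a| = 1.384 km/s.
Total Δv = Δv₁ + Δv₂ = 3.944 km/s.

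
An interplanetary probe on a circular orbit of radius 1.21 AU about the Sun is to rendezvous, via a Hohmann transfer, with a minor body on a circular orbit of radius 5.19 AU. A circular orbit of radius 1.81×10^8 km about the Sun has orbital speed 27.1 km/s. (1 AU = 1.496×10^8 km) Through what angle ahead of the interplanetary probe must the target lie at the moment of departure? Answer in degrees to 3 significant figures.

φ = 92.9°

From the circular-orbit relation v² = μ/r at r = 1.81×10^8 km: μ = v²r = (27.1)² × 1.81×10^8 = 1.32928×10^11 km³/s².
In km: r₁ = 1.21 × 1.496×10^8 = 1.81016×10^8 km; r₂ = 5.19 × 1.496×10^8 = 7.76424×10^8 km.
Semi-major axis of the transfer orbit: a_t = (1.81016×10^8 + 7.76424×10^8)/2 = 4.7872×10^8 km.
Transfer time t = π√(a_t³/μ) = 9.02534×10^7 s.
Target angular speed ω₂ = √(μ/r₂³) = 1.68523×10^-8 rad/s.
Angle swept by the target during transfer: ω₂·t = 1.52098 rad = 87.146°.
Arrival is 180° from departure on the ellipse, so φ = 180° − 87.146° = 92.9°.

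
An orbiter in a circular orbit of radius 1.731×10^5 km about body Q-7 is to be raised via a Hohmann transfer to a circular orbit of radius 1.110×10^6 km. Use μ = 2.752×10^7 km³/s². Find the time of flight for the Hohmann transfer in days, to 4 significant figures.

t = 3.562 days

The Hohmann ellipse has a_t = (r₁ + r₂)/2 = 6.4155×10^5 km.
Transfer time t = π√(a_t³/μ) = π√((6.4155×10^5)³ / 2.752×10^7) = 3.0773×10^5 s.
Converting: 3.0773×10^5 s ÷ 86400 s/day = 3.562 days.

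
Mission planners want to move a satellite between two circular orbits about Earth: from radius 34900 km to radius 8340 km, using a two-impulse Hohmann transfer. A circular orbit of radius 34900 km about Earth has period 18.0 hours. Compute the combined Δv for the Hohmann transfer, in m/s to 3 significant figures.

Δv = 3150 m/s

From Kepler's third law T² = 4π²r³/μ at r = 34900 km, T = 18.0 hours = 18.0 × 3600 s = 64800 s: μ = 4π²r³/T² = 3.99656×10^5 km³/s².
Transfer-ellipse semi-major axis a_t = (r₁ + r₂)/2 = (34900 + 8340)/2 = 21620 km.
At r₁ the circular-orbit speed is v₁ = √(μ/r₁) = 3.384 km/s.
Transfer-orbit speed at r₁ (vis-viva equation): v_a = √[μ(2/r₁ − 1/a_t)] = 2.102 km/s.
First burn Δv₁ = |v_a − v₁| = 1.282 km/s.
Circular speed at r₂: v₂ = √(μ/r₂) = 6.922 km/s.
Transfer-orbit speed at r₂: v_p = √[μ(2/r₂ − 1/a_t)] = 8.795 km/s.
Second burn Δv₂ = |v₂ − v_p| = 1.873 km/s.
Total Δv = Δv₁ + Δv₂ = 3.155 km/s.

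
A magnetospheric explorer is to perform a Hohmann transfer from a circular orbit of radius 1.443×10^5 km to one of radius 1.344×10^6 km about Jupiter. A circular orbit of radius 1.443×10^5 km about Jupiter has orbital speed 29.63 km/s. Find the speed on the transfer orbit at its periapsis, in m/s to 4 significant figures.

From the circular-orbit relation v² = μ/r at r = 1.443×10^5 km: μ = v²r = (29.63)² × 1.443×10^5 = 1.26686×10^8 km³/s².
The Hohmann ellipse has a_t = (r₁ + r₂)/2 = 7.4415×10^5 km.
At periapsis, r = 1.443×10^5 km.
Applying v² = μ(2/r − 1/a_t): v = 39.82 km/s.

v = 39820 m/s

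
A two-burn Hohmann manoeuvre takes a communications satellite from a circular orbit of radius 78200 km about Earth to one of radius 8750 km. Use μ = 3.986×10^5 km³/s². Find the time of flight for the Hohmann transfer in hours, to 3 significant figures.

t = 12.5 hours

The Hohmann ellipse has a_t = (r₁ + r₂)/2 = 43475 km.
Half the transfer-orbit period gives t = π√(a_t³/μ) = 45110 s.
Converting: 45110 s ÷ 3600 s/hour = 12.5 hours.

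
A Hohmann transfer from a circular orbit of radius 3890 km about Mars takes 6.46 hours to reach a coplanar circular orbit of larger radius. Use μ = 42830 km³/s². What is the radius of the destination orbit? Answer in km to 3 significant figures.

r₂ = 22700 km

Transfer time t = 6.46 hours = 23256 s, and t = π√(a_t³/μ).
So a_t = (μ t²/π²)^(1/3) = (42830 × (23256)² / π²)^(1/3) = 13289 km.
Since a_t = (r₁ + r₂)/2, r₂ = 2a_t − r₁ = 2×13289 − 3890 = 22688 km.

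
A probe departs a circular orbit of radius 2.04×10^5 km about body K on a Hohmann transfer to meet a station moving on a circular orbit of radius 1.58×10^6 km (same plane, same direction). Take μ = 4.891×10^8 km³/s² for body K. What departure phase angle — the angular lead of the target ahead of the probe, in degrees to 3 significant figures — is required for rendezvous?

Transfer-ellipse semi-major axis a_t = (r₁ + r₂)/2 = (2.040×10^5 + 1.580×10^6)/2 = 8.920×10^5 km.
The half-period of the transfer ellipse is t = π√(a_t³/μ) = 1.1967×10^5 s.
Target angular speed ω₂ = √(μ/r₂³) = 1.1136×10^-5 rad/s.
Angle swept by the target during transfer: ω₂·t = 1.3326 rad = 76.35°.
The probe traverses 180° on the transfer ellipse, so the target must lead by 180° − 76.35° = 104°.

φ = 104°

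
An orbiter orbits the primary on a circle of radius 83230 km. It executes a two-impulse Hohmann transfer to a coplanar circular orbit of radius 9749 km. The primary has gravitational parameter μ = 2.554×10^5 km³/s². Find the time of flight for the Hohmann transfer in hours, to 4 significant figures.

t = 17.31 hours

Transfer-ellipse semi-major axis a_t = (r₁ + r₂)/2 = (83230 + 9749)/2 = 46489.5 km.
Transfer time t = π√(a_t³/μ) = π√((46489.5)³ / 2.554×10^5) = 62310 s.
Converting: 62310 s ÷ 3600 s/hour = 17.31 hours.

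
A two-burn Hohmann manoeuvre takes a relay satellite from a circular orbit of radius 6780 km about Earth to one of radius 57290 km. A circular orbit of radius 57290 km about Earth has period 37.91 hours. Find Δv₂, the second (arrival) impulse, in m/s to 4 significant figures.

From Kepler's third law T² = 4π²r³/μ at r = 57290 km, T = 37.91 hours = 37.91 × 3600 s = 1.36476×10^5 s: μ = 4π²r³/T² = 3.98551×10^5 km³/s².
Transfer-ellipse semi-major axis a_t = (r₁ + r₂)/2 = (6780 + 57290)/2 = 32035 km.
Circular speed at r = 57290 km: v_c = √(μ/r) = 2.6376 km/s.
Transfer-orbit speed at the same r (vis-viva, a = a_t): v_t = √[μ(2/r − 1/a_t)] = 1.2134 km/s.
Δv₂ = |v_t − v_c| = |1.2134 − 2.6376| = 1.424 km/s.

Δv₂ = 1424 m/s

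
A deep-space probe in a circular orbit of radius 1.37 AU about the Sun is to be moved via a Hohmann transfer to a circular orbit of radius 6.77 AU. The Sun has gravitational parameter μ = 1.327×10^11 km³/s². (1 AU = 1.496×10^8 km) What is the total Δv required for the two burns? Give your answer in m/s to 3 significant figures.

In km: r₁ = 1.37 × 1.496×10^8 = 2.04952×10^8 km; r₂ = 6.77 × 1.496×10^8 = 1.012792×10^9 km.
Semi-major axis of the transfer orbit: a_t = (2.04952×10^8 + 1.012792×10^9)/2 = 6.08872×10^8 km.
Circular speed at r₁: v₁ = √(μ/r₁) = √(1.327×10^11/2.04952×10^8) = 25.4454 km/s.
On the transfer ellipse at r₁, vis-viva equation gives v_p = √[μ(2/r₁ − 1/a_t)] = 32.8176 km/s.
First burn Δv₁ = |v_p − v₁| = 7.372 km/s.
Circular speed at r₂: v₂ = √(μ/r₂) = 11.44657 km/s.
Transfer-orbit speed at r₂: v_a = √[μ(2/r₂ − 1/a_t)] = 6.641075 km/s.
Second burn Δv₂ = |v₂ − v_a| = 4.805 km/s.
Total Δv = Δv₁ + Δv₂ = 12.18 km/s.

Δv = 12200 m/s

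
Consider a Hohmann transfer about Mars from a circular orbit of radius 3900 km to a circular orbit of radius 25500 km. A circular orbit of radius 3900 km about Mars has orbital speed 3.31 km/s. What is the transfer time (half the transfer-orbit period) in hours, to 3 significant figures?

From the circular-orbit relation v² = μ/r at r = 3900 km: μ = v²r = (3.31)² × 3900 = 42728.8 km³/s².
Semi-major axis of the transfer orbit: a_t = (3900 + 25500)/2 = 14700 km.
Transfer time t = π√(a_t³/μ) = π√((14700)³ / 42728.8) = 27087 s.
Converting: 27087 s ÷ 3600 s/hour = 7.52 hours.

t = 7.52 hours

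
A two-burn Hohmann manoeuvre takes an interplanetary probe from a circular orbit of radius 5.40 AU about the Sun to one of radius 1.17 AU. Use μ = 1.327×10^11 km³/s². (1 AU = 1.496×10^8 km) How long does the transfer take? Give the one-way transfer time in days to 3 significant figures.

t = 1090 days

In km: r₁ = 5.40 × 1.496×10^8 = 8.0784×10^8 km; r₂ = 1.17 × 1.496×10^8 = 1.75032×10^8 km.
Transfer-ellipse semi-major axis a_t = (r₁ + r₂)/2 = (8.0784×10^8 + 1.75032×10^8)/2 = 4.91436×10^8 km.
Half the transfer-orbit period gives t = π√(a_t³/μ) = 9.395×10^7 s.
Converting: 9.395×10^7 s ÷ 86400 s/day = 1090 days.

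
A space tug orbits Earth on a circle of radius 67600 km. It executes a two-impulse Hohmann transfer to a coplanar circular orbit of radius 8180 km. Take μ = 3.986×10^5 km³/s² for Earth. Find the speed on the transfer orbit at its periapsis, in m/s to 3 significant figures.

v = 9320 m/s

Transfer-ellipse semi-major axis a_t = (r₁ + r₂)/2 = (67600 + 8180)/2 = 37890 km.
The periapsis of the transfer ellipse is at r = 8180 km.
From the vis-viva equation, v = √[μ(2/r − 1/a_t)] = 9.324 km/s.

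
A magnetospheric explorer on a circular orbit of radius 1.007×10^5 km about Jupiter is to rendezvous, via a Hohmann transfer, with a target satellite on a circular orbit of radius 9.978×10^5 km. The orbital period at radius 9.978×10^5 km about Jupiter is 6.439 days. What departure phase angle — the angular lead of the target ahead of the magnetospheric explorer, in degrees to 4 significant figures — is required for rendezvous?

φ = 106.5°

From Kepler's third law T² = 4π²r³/μ at r = 9.978×10^5 km, T = 6.439 days = 6.439 × 86400 s = 5.563296×10^5 s: μ = 4π²r³/T² = 1.26714×10^8 km³/s².
The Hohmann ellipse has a_t = (r₁ + r₂)/2 = 5.4925×10^5 km.
The half-period of the transfer ellipse is t = π√(a_t³/μ) = 1.136×10^5 s.
Target angular speed ω₂ = √(μ/r₂³) = 1.129×10^-5 rad/s.
Angle swept by the target during transfer: ω₂·t = 1.283 rad = 73.51°.
The magnetospheric explorer traverses 180° on the transfer ellipse, so the target must lead by 180° − 73.51° = 106.5°.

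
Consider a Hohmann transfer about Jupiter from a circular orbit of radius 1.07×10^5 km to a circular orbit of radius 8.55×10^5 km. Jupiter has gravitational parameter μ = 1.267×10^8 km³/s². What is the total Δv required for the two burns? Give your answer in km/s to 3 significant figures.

Transfer-ellipse semi-major axis a_t = (r₁ + r₂)/2 = (1.070×10^5 + 8.550×10^5)/2 = 4.810×10^5 km.
Circular speed at r₁: v₁ = √(μ/r₁) = √(1.267×10^8/1.070×10^5) = 34.41 km/s.
On the transfer ellipse at r₁, vis-viva equation gives v_p = √[μ(2/r₁ − 1/a_t)] = 45.88 km/s.
First burn Δv₁ = |v_p − v₁| = 11.47 km/s.
Circular speed at r₂: v₂ = √(μ/r₂) = 12.1732 km/s.
Transfer-orbit speed at r₂: v_a = √[μ(2/r₂ − 1/a_t)] = 5.74149 km/s.
Second burn Δv₂ = |v₂ − v_a| = 6.432 km/s.
Total Δv = Δv₁ + Δv₂ = 17.90 km/s.

Δv = 17.9 km/s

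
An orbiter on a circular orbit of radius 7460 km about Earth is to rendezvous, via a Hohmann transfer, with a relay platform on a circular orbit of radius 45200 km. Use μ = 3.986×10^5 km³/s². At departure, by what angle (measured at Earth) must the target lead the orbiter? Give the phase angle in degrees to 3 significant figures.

φ = 100°

Transfer-ellipse semi-major axis a_t = (r₁ + r₂)/2 = (7460 + 45200)/2 = 26330 km.
Transfer time t = π√(a_t³/μ) = 21259.7 s.
The target's mean motion on its circular orbit is ω₂ = √(μ/r₂³) = 6.56993×10^-5 rad/s.
Angle swept by the target during transfer: ω₂·t = 1.3967 rad = 80.03°.
The orbiter traverses 180° on the transfer ellipse, so the target must lead by 180° − 80.03° = 100°.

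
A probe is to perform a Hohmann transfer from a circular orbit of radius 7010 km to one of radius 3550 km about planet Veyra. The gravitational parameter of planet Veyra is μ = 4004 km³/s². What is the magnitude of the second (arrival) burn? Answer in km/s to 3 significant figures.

Δv₂ = 0.162 km/s

Semi-major axis of the transfer orbit: a_t = (7010 + 3550)/2 = 5280 km.
On the circular orbit at r = 3550 km, v_c = √(μ/r) = 1.0620 km/s.
Transfer-orbit speed at the same r (vis-viva, a = a_t): v_t = √[μ(2/r − 1/a_t)] = 1.2237 km/s.
Δv₂ = |v_t − v_c| = |1.2237 − 1.0620| = 0.1617 km/s.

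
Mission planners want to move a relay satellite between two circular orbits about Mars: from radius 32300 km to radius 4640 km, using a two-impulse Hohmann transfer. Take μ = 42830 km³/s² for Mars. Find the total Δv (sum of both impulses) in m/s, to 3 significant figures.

Δv = 1550 m/s

The Hohmann ellipse has a_t = (r₁ + r₂)/2 = 18470 km.
Circular speed at r₁: v₁ = √(μ/r₁) = √(42830/32300) = 1.15152 km/s.
On the transfer ellipse at r₁, v² = μ(2/r − 1/a) gives v_a = √[μ(2/r₁ − 1/a_t)] = 0.577163 km/s.
First burn Δv₁ = |v_a − v₁| = 0.5744 km/s.
Circular speed at r₂: v₂ = √(μ/r₂) = 3.03819 km/s.
Transfer-orbit speed at r₂: v_p = √[μ(2/r₂ − 1/a_t)] = 4.01775 km/s.
Second burn Δv₂ = |v₂ − v_p| = 0.9796 km/s.
Δv = Δv₁ + Δv₂ = 0.5744 + 0.9796 = 1.554 km/s.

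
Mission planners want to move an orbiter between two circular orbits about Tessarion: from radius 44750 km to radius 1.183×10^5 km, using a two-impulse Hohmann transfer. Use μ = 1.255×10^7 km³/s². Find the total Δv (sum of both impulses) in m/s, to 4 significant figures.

Δv = 6095 m/s

Transfer-ellipse semi-major axis a_t = (r₁ + r₂)/2 = (44750 + 1.183×10^5)/2 = 81525 km.
Circular speed at r₁: v₁ = √(μ/r₁) = √(1.255×10^7/44750) = 16.74655 km/s.
Transfer-orbit speed at r₁ (vis-viva equation): v_p = √[μ(2/r₁ − 1/a_t)] = 20.17308 km/s.
First burn Δv₁ = |v_p − v₁| = 3.4265 km/s.
At r₂, v₂ = √(μ/r₂) = 10.2998 km/s.
Transfer-orbit speed at r₂: v_a = √[μ(2/r₂ − 1/a_t)] = 7.63099 km/s.
Second burn Δv₂ = |v₂ − v_a| = 2.6688 km/s.
Δv = Δv₁ + Δv₂ = 3.4265 + 2.6688 = 6.095 km/s.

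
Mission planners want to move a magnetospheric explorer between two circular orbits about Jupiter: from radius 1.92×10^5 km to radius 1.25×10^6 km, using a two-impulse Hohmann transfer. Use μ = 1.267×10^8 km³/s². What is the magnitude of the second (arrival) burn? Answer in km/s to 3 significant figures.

Δv₂ = 4.87 km/s

Semi-major axis of the transfer orbit: a_t = (1.920×10^5 + 1.250×10^6)/2 = 7.210×10^5 km.
Circular speed at r = 1.250×10^6 km: v_c = √(μ/r) = 10.0678 km/s.
Transfer-orbit speed at the same r (vis-viva, a = a_t): v_t = √[μ(2/r − 1/a_t)] = 5.19537 km/s.
Δv₂ = |v_t − v_c| = |5.19537 − 10.0678| = 4.872 km/s.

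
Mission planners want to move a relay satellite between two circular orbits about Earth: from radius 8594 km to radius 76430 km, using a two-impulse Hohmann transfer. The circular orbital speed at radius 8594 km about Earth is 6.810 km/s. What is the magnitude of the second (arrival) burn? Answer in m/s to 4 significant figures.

From the circular-orbit relation v² = μ/r at r = 8594 km: μ = v²r = (6.810)² × 8594 = 3.98556×10^5 km³/s².
Semi-major axis of the transfer orbit: a_t = (8594 + 76430)/2 = 42512 km.
Circular speed at r = 76430 km: v_c = √(μ/r) = 2.284 km/s.
Transfer-orbit speed at the same r (vis-viva, a = a_t): v_t = √[μ(2/r − 1/a_t)] = 1.027 km/s.
Δv₂ = |v_t − v_c| = |1.027 − 2.284| = 1.257 km/s.

Δv₂ = 1257 m/s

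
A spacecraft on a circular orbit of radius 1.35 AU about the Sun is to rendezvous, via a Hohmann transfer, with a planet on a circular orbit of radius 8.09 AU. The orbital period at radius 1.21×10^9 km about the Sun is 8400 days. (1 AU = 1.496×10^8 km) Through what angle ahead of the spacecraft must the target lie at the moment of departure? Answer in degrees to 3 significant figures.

φ = 99.8°

From Kepler's third law T² = 4π²r³/μ at r = 1.21×10^9 km, T = 8400 days = 8400 × 86400 s = 7.2576×10^8 s: μ = 4π²r³/T² = 1.32779×10^11 km³/s².
In km: r₁ = 1.35 × 1.496×10^8 = 2.0196×10^8 km; r₂ = 8.09 × 1.496×10^8 = 1.210264×10^9 km.
Transfer-ellipse semi-major axis a_t = (r₁ + r₂)/2 = (2.0196×10^8 + 1.210264×10^9)/2 = 7.06112×10^8 km.
The half-period of the transfer ellipse is t = π√(a_t³/μ) = 1.61769×10^8 s.
The target's mean motion on its circular orbit is ω₂ = √(μ/r₂³) = 8.65455×10^-9 rad/s.
Angle swept by the target during transfer: ω₂·t = 1.40004 rad = 80.22°.
The spacecraft traverses 180° on the transfer ellipse, so the target must lead by 180° − 80.22° = 99.8°.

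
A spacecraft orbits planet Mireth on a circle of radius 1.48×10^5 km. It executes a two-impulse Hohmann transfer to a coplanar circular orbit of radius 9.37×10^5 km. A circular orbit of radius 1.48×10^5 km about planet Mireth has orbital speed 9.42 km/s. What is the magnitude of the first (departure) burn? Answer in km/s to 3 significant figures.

From the circular-orbit relation v² = μ/r at r = 1.48×10^5 km: μ = v²r = (9.42)² × 1.48×10^5 = 1.31330×10^7 km³/s².
The Hohmann ellipse has a_t = (r₁ + r₂)/2 = 5.425×10^5 km.
On the circular orbit at r = 1.480×10^5 km, v_c = √(μ/r) = 9.420 km/s.
Transfer-orbit speed at the same r (vis-viva, a = a_t): v_t = √[μ(2/r − 1/a_t)] = 12.38 km/s.
Δv₁ = |v_t − v_c| = |12.38 − 9.420| = 2.960 km/s.

Δv₁ = 2.96 km/s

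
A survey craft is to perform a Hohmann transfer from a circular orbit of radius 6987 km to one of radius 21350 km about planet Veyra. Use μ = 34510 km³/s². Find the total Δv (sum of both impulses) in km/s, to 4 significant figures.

The Hohmann ellipse has a_t = (r₁ + r₂)/2 = 14168.5 km.
Circular speed at r₁: v₁ = √(μ/r₁) = √(34510/6987) = 2.2224 km/s.
Transfer-orbit speed at r₁ (vis-viva equation): v_p = √[μ(2/r₁ − 1/a_t)] = 2.7281 km/s.
First burn Δv₁ = |v_p − v₁| = 0.5057 km/s.
At r₂, v₂ = √(μ/r₂) = 1.2714 km/s.
Transfer-orbit speed at r₂: v_a = √[μ(2/r₂ − 1/a_t)] = 0.89281 km/s.
Second burn Δv₂ = |v₂ − v_a| = 0.3786 km/s.
Δv = Δv₁ + Δv₂ = 0.5057 + 0.3786 = 0.8843 km/s.

Δv = 0.8843 km/s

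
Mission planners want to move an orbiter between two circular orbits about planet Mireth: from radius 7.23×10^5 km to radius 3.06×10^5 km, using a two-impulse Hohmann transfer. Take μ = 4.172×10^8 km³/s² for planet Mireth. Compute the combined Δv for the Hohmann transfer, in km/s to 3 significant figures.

Δv = 12.3 km/s

Semi-major axis of the transfer orbit: a_t = (7.230×10^5 + 3.060×10^5)/2 = 5.145×10^5 km.
Circular speed at r₁: v₁ = √(μ/r₁) = √(4.172×10^8/7.230×10^5) = 24.022 km/s.
On the transfer ellipse at r₁, v² = μ(2/r − 1/a) gives v_a = √[μ(2/r₁ − 1/a_t)] = 18.526 km/s.
First burn Δv₁ = |v_a − v₁| = 5.496 km/s.
Circular speed at r₂: v₂ = √(μ/r₂) = 36.924 km/s.
Transfer-orbit speed at r₂: v_p = √[μ(2/r₂ − 1/a_t)] = 43.771 km/s.
Second burn Δv₂ = |v₂ − v_p| = 6.847 km/s.
Total Δv = Δv₁ + Δv₂ = 12.34 km/s.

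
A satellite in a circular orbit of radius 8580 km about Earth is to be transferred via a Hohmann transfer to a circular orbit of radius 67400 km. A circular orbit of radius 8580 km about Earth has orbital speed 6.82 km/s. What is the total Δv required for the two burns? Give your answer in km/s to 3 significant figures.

From the circular-orbit relation v² = μ/r at r = 8580 km: μ = v²r = (6.82)² × 8580 = 3.99076×10^5 km³/s².
Transfer-ellipse semi-major axis a_t = (r₁ + r₂)/2 = (8580 + 67400)/2 = 37990 km.
Circular speed at r₁: v₁ = √(μ/r₁) = √(3.99076×10^5/8580) = 6.820 km/s.
Transfer-orbit speed at r₁ (v² = μ(2/r − 1/a)): v_p = √[μ(2/r₁ − 1/a_t)] = 9.084 km/s.
First burn Δv₁ = |v_p − v₁| = 2.264 km/s.
At r₂, v₂ = √(μ/r₂) = 2.433 km/s.
Transfer-orbit speed at r₂: v_a = √[μ(2/r₂ − 1/a_t)] = 1.156 km/s.
Second burn Δv₂ = |v₂ − v_a| = 1.277 km/s.
Δv = Δv₁ + Δv₂ = 2.264 + 1.277 = 3.541 km/s.

Δv = 3.54 km/s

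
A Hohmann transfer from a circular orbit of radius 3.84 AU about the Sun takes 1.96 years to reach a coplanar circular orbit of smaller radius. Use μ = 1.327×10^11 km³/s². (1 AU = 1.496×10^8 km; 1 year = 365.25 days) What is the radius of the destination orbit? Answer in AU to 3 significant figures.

r₂ = 1.13 AU

In km: r₁ = 3.84 × 1.496×10^8 = 5.74464×10^8 km.
Transfer time t = 1.96 years × 365.25 × 86400 s = 6.1852896×10^7 s, and t = π√(a_t³/μ).
So a_t = (μ t²/π²)^(1/3) = (1.327×10^11 × (6.1852896×10^7)² / π²)^(1/3) = 3.7190×10^8 km.
Since a_t = (r₁ + r₂)/2, r₂ = 2a_t − r₁ = 2×3.7190×10^8 − 5.74464×10^8 = 1.69336×10^8 km.
In AU: r₂ = 1.69336×10^8 / 1.496×10^8 = 1.13 AU.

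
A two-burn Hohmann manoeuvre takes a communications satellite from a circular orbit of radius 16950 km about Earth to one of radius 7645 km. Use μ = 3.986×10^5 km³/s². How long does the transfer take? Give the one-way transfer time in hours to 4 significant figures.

t = 1.885 hours

The Hohmann ellipse has a_t = (r₁ + r₂)/2 = 12297.5 km.
By Kepler's third law the transfer-orbit period is T = 2π√(a_t³/μ), so t = T/2 = 6786 s.
Converting: 6786 s ÷ 3600 s/hour = 1.885 hours.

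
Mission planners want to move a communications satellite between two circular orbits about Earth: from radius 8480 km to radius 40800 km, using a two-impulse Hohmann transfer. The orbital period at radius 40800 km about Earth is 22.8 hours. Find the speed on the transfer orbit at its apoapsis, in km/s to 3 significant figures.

v = 1.83 km/s

From Kepler's third law T² = 4π²r³/μ at r = 40800 km, T = 22.8 hours = 22.8 × 3600 s = 82080 s: μ = 4π²r³/T² = 3.97984×10^5 km³/s².
Semi-major axis of the transfer orbit: a_t = (8480 + 40800)/2 = 24640 km.
The apoapsis of the transfer ellipse is at r = 40800 km.
Applying v² = μ(2/r − 1/a_t): v = 1.832 km/s.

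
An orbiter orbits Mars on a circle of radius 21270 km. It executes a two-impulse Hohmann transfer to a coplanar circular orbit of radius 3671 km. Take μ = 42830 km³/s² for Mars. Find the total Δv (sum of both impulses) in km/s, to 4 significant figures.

The Hohmann ellipse has a_t = (r₁ + r₂)/2 = 12470.5 km.
At r₁ the circular-orbit speed is v₁ = √(μ/r₁) = 1.419 km/s.
Transfer-orbit speed at r₁ (vis-viva): v_a = √[μ(2/r₁ − 1/a_t)] = 0.7699 km/s.
First burn Δv₁ = |v_a − v₁| = 0.6491 km/s.
At r₂, v₂ = √(μ/r₂) = 3.416 km/s.
Transfer-orbit speed at r₂: v_p = √[μ(2/r₂ − 1/a_t)] = 4.461 km/s.
Second burn Δv₂ = |v₂ − v_p| = 1.045 km/s.
Δv = Δv₁ + Δv₂ = 0.6491 + 1.045 = 1.694 km/s.

Δv = 1.694 km/s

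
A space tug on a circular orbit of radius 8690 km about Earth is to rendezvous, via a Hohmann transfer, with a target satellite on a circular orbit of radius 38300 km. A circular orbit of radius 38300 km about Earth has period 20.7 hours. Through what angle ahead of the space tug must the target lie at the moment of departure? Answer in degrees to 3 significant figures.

From Kepler's third law T² = 4π²r³/μ at r = 38300 km, T = 20.7 hours = 20.7 × 3600 s = 74520 s: μ = 4π²r³/T² = 3.99402×10^5 km³/s².
Transfer-ellipse semi-major axis a_t = (r₁ + r₂)/2 = (8690 + 38300)/2 = 23495 km.
The half-period of the transfer ellipse is t = π√(a_t³/μ) = 17902 s.
Target angular speed ω₂ = √(μ/r₂³) = 8.4315×10^-5 rad/s.
Angle swept by the target during transfer: ω₂·t = 1.5094 rad = 86.48°.
The space tug traverses 180° on the transfer ellipse, so the target must lead by 180° − 86.48° = 93.5°.

φ = 93.5°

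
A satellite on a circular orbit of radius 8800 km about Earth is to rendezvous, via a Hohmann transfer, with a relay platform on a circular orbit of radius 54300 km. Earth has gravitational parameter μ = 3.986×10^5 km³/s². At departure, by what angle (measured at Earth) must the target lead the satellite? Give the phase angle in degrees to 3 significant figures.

φ = 100°

The Hohmann ellipse has a_t = (r₁ + r₂)/2 = 31550 km.
Transfer time t = π√(a_t³/μ) = 27886 s.
Target angular speed ω₂ = √(μ/r₂³) = 4.9896×10^-5 rad/s.
Angle swept by the target during transfer: ω₂·t = 1.3914 rad = 79.72°.
Arrival is 180° from departure on the ellipse, so φ = 180° − 79.72° = 100°.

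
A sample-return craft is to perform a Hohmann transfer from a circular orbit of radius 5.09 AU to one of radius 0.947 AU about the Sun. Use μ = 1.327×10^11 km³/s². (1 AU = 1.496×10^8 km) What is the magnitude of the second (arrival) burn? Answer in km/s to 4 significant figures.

In km: r₁ = 5.09 × 1.496×10^8 = 7.61464×10^8 km; r₂ = 0.947 × 1.496×10^8 = 1.416712×10^8 km.
Semi-major axis of the transfer orbit: a_t = (7.61464×10^8 + 1.416712×10^8)/2 = 4.515676×10^8 km.
On the circular orbit at r = 1.416712×10^8 km, v_c = √(μ/r) = 30.605 km/s.
Transfer-orbit speed at the same r (vis-viva, a = a_t): v_t = √[μ(2/r − 1/a_t)] = 39.743 km/s.
Δv₂ = |v_t − v_c| = |39.743 − 30.605| = 9.138 km/s.

Δv₂ = 9.138 km/s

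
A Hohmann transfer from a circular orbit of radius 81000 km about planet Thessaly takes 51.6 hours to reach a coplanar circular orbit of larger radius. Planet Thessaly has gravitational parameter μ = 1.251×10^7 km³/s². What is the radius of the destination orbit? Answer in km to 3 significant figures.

Transfer time t = 51.6 hours = 1.8576×10^5 s, and t = π√(a_t³/μ).
So a_t = (μ t²/π²)^(1/3) = (1.251×10^7 × (1.8576×10^5)² / π²)^(1/3) = 3.5233×10^5 km.
Since a_t = (r₁ + r₂)/2, r₂ = 2a_t − r₁ = 2×3.5233×10^5 − 81000 = 6.2366×10^5 km.

r₂ = 6.24×10^5 km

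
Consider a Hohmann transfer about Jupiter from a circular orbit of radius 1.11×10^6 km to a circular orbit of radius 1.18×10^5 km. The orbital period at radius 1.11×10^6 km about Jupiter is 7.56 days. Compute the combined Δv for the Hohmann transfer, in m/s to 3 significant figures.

From Kepler's third law T² = 4π²r³/μ at r = 1.11×10^6 km, T = 7.56 days = 7.56 × 86400 s = 6.53184×10^5 s: μ = 4π²r³/T² = 1.26549×10^8 km³/s².
Transfer-ellipse semi-major axis a_t = (r₁ + r₂)/2 = (1.110×10^6 + 1.180×10^5)/2 = 6.140×10^5 km.
At r₁ the circular-orbit speed is v₁ = √(μ/r₁) = 10.6774 km/s.
On the transfer ellipse at r₁, v² = μ(2/r − 1/a) gives v_a = √[μ(2/r₁ − 1/a_t)] = 4.68084 km/s.
First burn Δv₁ = |v_a − v₁| = 5.997 km/s.
Circular speed at r₂: v₂ = √(μ/r₂) = 32.75 km/s.
Transfer-orbit speed at r₂: v_p = √[μ(2/r₂ − 1/a_t)] = 44.03 km/s.
Second burn Δv₂ = |v₂ − v_p| = 11.28 km/s.
Total Δv = Δv₁ + Δv₂ = 17.28 km/s.

Δv = 17300 m/s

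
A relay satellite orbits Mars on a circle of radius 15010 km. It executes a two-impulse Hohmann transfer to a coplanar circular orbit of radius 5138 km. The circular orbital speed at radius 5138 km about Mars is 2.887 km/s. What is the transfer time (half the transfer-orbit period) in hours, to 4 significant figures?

From the circular-orbit relation v² = μ/r at r = 5138 km: μ = v²r = (2.887)² × 5138 = 42824.0 km³/s².
Semi-major axis of the transfer orbit: a_t = (15010 + 5138)/2 = 10074 km.
By Kepler's third law the transfer-orbit period is T = 2π√(a_t³/μ), so t = T/2 = 15350 s.
Converting: 15350 s ÷ 3600 s/hour = 4.264 hours.

t = 4.264 hours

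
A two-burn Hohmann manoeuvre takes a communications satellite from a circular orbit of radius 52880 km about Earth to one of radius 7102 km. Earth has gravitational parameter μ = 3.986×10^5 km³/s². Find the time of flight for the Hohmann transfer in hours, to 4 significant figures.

t = 7.179 hours

Semi-major axis of the transfer orbit: a_t = (52880 + 7102)/2 = 29991 km.
Transfer time t = π√(a_t³/μ) = π√((29991)³ / 3.986×10^5) = 25844 s.
Converting: 25844 s ÷ 3600 s/hour = 7.179 hours.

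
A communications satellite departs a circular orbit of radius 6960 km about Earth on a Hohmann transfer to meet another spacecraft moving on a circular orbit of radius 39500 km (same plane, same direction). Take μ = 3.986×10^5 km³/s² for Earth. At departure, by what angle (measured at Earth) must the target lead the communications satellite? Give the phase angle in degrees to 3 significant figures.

Transfer-ellipse semi-major axis a_t = (r₁ + r₂)/2 = (6960 + 39500)/2 = 23230 km.
The half-period of the transfer ellipse is t = π√(a_t³/μ) = 17618 s.
Target angular speed ω₂ = √(μ/r₂³) = 8.0422×10^-5 rad/s.
Angle swept by the target during transfer: ω₂·t = 1.4169 rad = 81.18°.
The communications satellite traverses 180° on the transfer ellipse, so the target must lead by 180° − 81.18° = 98.8°.

φ = 98.8°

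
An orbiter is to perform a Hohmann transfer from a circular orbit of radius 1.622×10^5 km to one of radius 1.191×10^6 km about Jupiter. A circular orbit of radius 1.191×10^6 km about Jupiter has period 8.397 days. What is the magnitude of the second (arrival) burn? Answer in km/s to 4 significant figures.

Δv₂ = 5.264 km/s

From Kepler's third law T² = 4π²r³/μ at r = 1.191×10^6 km, T = 8.397 days = 8.397 × 86400 s = 7.255008×10^5 s: μ = 4π²r³/T² = 1.26712×10^8 km³/s².
Transfer-ellipse semi-major axis a_t = (r₁ + r₂)/2 = (1.622×10^5 + 1.191×10^6)/2 = 6.766×10^5 km.
On the circular orbit at r = 1.191×10^6 km, v_c = √(μ/r) = 10.3146 km/s.
Vis-viva on the transfer ellipse at r = 1.191×10^6 km gives v_t = √[μ(2/r − 1/a_t)] = 5.05025 km/s.
Δv₂ = |v_t − v_c| = |5.05025 − 10.3146| = 5.264 km/s.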